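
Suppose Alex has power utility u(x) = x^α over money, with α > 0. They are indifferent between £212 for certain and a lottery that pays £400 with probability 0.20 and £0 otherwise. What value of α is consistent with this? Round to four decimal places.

α ≈ 2.5350

EU(lottery) = 0.20·400^α + 0.80·0 = 0.20·400^α.
Equating: 212^α = 0.20·400^α, i.e. 0.5300^α = 0.20.
α = ln(0.20) / ln(212/400) = -1.6094379/-0.6348783 ≈ 2.5350.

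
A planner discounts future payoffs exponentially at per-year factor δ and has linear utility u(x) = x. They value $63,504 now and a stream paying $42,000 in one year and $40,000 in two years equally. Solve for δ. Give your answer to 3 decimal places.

Present value of the stream is 42000·δ + 40000·δ². Indifference gives 42000δ + 40000δ² = 63504.
Rearranged: 40000δ² + 42000δ − 63504 = 0.
By the quadratic formula (taking the positive root), δ = (−42000 + √11924640000.00) / 80000 ≈ 0.840.

δ ≈ 0.840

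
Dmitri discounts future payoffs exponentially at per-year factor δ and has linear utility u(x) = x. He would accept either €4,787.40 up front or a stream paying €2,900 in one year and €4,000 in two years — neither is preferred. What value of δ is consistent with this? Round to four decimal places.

Equating present values: 4787.40 = 2900δ + 4000δ².
That is, 4000δ² + 2900δ − 4787.40 = 0, a quadratic in δ.
By the quadratic formula (taking the positive root), δ = (−2900 + √85008400.00) / 8000 ≈ 0.7900.

δ ≈ 0.7900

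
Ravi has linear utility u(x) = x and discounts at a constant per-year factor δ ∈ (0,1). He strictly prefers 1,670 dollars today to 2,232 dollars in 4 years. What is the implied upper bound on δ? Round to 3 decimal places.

δ < 0.930

The preference means 1670 > δ^4·2232.
So δ^4 < 1670/2232 = 0.74821; taking the 4th root of both positive sides preserves the inequality.
δ < (1670/2232)^(1/4) ≈ 0.930.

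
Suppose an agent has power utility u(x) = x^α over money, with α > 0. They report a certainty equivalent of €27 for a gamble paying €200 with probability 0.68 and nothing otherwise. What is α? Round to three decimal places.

α ≈ 0.193

Since u(0) = 0, the lottery's EU is 0.68·200^α.
Setting u(27) equal to that: 27^α = 0.68·200^α ⇒ (27/200)^α = 0.68.
α = ln(0.68) / ln(27/200) = -0.385662/-2.002481 ≈ 0.193.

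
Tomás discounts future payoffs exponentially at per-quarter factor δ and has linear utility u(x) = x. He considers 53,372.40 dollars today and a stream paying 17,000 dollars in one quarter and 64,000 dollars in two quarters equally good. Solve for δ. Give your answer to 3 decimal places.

The stream is worth 17000δ + 64000δ² today, so 17000δ + 64000δ² = 53372.40.
So 64000δ² + 17000δ − 53372.40 = 0.
δ = (−17000 + √(17000² + 4·64000·53372.40)) / (2·64000) = (−17000 + √13952334400.00) / 128000 ≈ 0.790.

δ ≈ 0.790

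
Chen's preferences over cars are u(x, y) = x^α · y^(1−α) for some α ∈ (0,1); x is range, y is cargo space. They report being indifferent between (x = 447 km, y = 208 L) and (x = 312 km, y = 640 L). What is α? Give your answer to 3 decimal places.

Set the two utilities equal: 447^α·208^(1−α) = 312^α·640^(1−α).
Rearrange to (447/312)^α = (640/208)^(1−α) and take logs: α·0.359555 = (1−α)·1.123930.
With A = 0.359555 and B = 1.123930: α·A = (1−α)·B, so α = B/(A+B) = 1.123930/1.483485 ≈ 0.758.

α ≈ 0.758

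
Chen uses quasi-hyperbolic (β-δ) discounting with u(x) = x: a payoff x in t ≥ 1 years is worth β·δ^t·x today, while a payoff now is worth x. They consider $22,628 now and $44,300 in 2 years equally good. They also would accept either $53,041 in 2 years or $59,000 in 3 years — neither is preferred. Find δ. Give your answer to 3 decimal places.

Both payoffs in the second observation are in the future, so β drops out: δ^2·53041 = δ^3·59000 ⇒ δ = 53041/59000 = 0.89900.

δ ≈ 0.899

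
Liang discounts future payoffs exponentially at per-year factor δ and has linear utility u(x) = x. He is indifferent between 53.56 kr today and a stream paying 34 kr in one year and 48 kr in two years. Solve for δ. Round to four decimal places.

Present value of the stream is 34·δ + 48·δ². Indifference gives 34δ + 48δ² = 53.56.
So 48δ² + 34δ − 53.56 = 0.
δ = (−34 + √(34² + 4·48·53.56)) / (2·48) = (−34 + √11439.52) / 96 ≈ 0.7600.

δ ≈ 0.7600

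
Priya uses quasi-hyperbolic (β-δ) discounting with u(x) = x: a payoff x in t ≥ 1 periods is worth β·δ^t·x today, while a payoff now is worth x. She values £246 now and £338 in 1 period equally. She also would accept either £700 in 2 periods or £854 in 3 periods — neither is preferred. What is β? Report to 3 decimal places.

From the later pair, β·δ^2·700 = β·δ^3·854; dividing through, δ = 700/854 = 0.81967.
The first indifference: 246 = β·δ·338, so β = 246/(δ·338) = 246/(0.81967·338) ≈ 0.888.

β ≈ 0.888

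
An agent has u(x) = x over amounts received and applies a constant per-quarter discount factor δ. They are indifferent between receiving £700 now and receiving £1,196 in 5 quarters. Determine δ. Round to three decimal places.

Indifference means u(700) = δ^5 · u(1196), so δ^5 = u(700)/u(1196).
With u(x) = x: δ^5 = 700/1196 = 0.58528.
Taking the 5th root: δ = 0.58528^(1/5) ≈ 0.898.

δ ≈ 0.898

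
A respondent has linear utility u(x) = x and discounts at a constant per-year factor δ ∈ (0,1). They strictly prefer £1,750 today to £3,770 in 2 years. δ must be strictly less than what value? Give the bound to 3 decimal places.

δ < 0.681

Under u(x) = x this choice says 1750 > δ^2·3770.
Hence δ^2 < 1750/3770 = 0.46419, and x ↦ x^(1/2) is increasing on (0,∞).
δ < 0.46419^(1/2) = 0.681.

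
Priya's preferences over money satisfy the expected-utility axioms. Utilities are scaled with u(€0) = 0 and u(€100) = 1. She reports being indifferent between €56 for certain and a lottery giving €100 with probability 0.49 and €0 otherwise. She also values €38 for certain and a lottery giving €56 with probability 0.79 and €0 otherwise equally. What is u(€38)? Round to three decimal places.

First, u(€56) = 0.49·u(€100) + 0.51·u(€0) = 0.49.
Chaining: u(€38) = 0.79·0.49 + 0.21·0.00 = 0.3871.

0.387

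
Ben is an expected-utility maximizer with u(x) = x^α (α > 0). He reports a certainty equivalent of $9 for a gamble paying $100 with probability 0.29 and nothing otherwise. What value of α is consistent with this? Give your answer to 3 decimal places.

The lottery's expected utility is 0.29·u(100) + 0.71·u(0) = 0.29·100^α (since u(0) = 0 for α > 0).
Equating: 9^α = 0.29·100^α, i.e. 0.0900^α = 0.29.
Take logs: α = ln 0.29 / ln(9/100) ≈ 0.51408.

α ≈ 0.514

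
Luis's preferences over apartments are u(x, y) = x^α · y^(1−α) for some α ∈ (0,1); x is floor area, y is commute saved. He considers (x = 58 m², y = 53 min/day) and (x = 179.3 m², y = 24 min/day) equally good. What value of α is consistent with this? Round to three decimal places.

The Cobb–Douglas utilities coincide, so 58^α·53^(1−α) = 179.3^α·24^(1−α).
(58/179.3)^α = (24/53)^(1−α); take logs: α·ln(58/179.3) = (1−α)·ln(24/53), i.e. α·-1.128617 = (1−α)·-0.792238.
Thus α·(-1.920855) = -0.792238, so α = -0.792238/-1.920855 ≈ 0.412.

α ≈ 0.412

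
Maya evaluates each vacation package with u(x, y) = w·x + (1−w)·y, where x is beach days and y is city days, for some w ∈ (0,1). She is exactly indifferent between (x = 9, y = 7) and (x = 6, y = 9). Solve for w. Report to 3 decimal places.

w = 0.400

Equating utilities: w·9 + (1−w)·7 = w·6 + (1−w)·9.
Rearranging, 3·w − 2·(1−w) = 0.
So w/(1−w) = 2/3 = 0.6667, giving w = 2/(3+2) = 0.400.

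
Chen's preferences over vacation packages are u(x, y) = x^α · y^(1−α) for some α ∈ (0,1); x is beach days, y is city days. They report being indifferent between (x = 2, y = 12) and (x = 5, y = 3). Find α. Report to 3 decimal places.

α ≈ 0.602

Set the two utilities equal: 2^α·12^(1−α) = 5^α·3^(1−α).
(2/5)^α = (3/12)^(1−α); take logs: α·ln(2/5) = (1−α)·ln(3/12), i.e. α·-0.916291 = (1−α)·-1.386294.
With A = -0.916291 and B = -1.386294: α·A = (1−α)·B, so α = B/(A+B) = -1.386294/-2.302585 ≈ 0.602.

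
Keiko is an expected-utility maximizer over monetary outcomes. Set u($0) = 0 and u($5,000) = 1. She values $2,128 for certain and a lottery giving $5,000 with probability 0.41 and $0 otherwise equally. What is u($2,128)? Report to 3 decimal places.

0.410

u($2,128) equals the lottery's expected utility: 0.41·1 + 0.59·0 = 0.41.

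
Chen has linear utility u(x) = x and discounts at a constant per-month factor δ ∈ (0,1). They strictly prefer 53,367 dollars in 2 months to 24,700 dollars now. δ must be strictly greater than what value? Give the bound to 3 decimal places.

δ > 0.680

The preference means 24700 < δ^2·53367.
So δ^2 > 24700/53367 = 0.46283; taking the square root of both positive sides preserves the inequality.
δ > 0.46283^(1/2) = 0.680.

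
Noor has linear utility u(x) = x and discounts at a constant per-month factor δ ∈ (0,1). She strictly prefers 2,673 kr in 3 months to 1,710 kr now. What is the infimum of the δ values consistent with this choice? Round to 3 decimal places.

Comparing present values: 1710 < δ^3·2673.
So δ^3 > 1710/2673 = 0.63973; taking the cube root of both positive sides preserves the inequality.
δ > 0.63973^(1/3) = 0.862.

δ > 0.862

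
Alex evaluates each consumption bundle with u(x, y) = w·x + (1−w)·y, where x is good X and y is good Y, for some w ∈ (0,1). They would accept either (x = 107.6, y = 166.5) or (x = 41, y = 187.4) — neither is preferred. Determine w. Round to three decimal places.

w = 0.239

Equating utilities: w·107.6 + (1−w)·166.5 = w·41 + (1−w)·187.4.
Rearranging, 66.6·w − 20.9·(1−w) = 0.
Hence w = 20.9/(66.6+20.9) = 20.9/87.5 = 0.239.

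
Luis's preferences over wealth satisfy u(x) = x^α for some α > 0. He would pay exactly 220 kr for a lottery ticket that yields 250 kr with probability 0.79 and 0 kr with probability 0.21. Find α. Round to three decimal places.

α ≈ 1.844

EU(lottery) = 0.79·250^α + 0.21·0 = 0.79·250^α.
Setting u(220) equal to that: 220^α = 0.79·250^α ⇒ (220/250)^α = 0.79.
α = ln(0.79) / ln(220/250) = -0.235722/-0.127833 ≈ 1.844.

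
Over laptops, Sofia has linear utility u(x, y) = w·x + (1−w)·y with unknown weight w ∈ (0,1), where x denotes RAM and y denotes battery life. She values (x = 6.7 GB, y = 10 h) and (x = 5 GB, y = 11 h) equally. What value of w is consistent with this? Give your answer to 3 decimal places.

w = 0.370

u(6.7,10) = u(5,11) means w·6.7 + (1−w)·10 = w·5 + (1−w)·11.
Rearranging, 1.7·w − 1·(1−w) = 0.
So w/(1−w) = 1/1.7 = 0.5882, giving w = 1/(1.7+1) = 0.370.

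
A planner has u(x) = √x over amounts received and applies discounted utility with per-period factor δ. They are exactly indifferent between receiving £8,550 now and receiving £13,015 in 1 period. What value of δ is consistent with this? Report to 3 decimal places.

Indifference means u(8550) = δ · u(13015), so δ = u(8550)/u(13015).
With u(x) = √x: δ = √8550/√13015 = √(8550/13015) = 0.81051.

δ ≈ 0.811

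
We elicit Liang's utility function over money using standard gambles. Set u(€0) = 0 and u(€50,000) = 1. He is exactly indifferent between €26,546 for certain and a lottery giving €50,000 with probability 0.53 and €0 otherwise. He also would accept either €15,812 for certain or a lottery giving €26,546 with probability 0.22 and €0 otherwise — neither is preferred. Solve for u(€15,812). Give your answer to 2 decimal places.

From the first indifference, u(€26,546) = 0.53·u(€50,000) + 0.47·u(€0) = 0.53·1 + 0.47·0 = 0.53.
Chaining: u(€15,812) = 0.22·0.53 + 0.78·0.00 = 0.1166.

0.12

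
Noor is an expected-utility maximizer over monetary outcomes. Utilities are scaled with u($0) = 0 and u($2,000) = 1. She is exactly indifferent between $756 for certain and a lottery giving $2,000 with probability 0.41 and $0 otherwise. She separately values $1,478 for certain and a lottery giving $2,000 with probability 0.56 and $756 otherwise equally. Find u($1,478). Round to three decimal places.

First, u($756) = 0.41·u($2,000) + 0.59·u($0) = 0.41.
The second indifference gives u($1,478) = 0.56·u($2,000) + 0.44·u($756) = 0.56·1.00 + 0.44·0.41 = 0.7404.

0.740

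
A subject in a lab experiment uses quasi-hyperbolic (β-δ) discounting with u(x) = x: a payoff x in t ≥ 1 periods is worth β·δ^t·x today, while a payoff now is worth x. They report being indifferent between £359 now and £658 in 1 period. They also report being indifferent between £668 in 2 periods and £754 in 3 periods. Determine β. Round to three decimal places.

β ≈ 0.616

From the later pair, β·δ^2·668 = β·δ^3·754; dividing through, δ = 668/754 = 0.88594.
Now use the now-vs-future pair: 359 = β·δ·658 gives β = 359/(0.88594·658) ≈ 0.616.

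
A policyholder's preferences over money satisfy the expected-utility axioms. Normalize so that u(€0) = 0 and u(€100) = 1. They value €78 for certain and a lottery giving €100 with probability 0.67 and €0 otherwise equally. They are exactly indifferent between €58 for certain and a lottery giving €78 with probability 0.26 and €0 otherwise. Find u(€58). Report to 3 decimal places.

0.174

First, u(€78) = 0.67·u(€100) + 0.33·u(€0) = 0.67.
Then u(€58) = 0.26·u(€78) + 0.74·u(€0) = 0.26·0.67 + 0.74·0.00 = 0.1742.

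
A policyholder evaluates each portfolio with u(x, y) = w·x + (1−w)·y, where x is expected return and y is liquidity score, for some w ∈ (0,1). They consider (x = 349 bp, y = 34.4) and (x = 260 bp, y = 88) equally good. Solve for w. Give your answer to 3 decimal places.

Equating utilities: w·349 + (1−w)·34.4 = w·260 + (1−w)·88.
w·(349−260) = (1−w)·(88−34.4), i.e. w·89 = (1−w)·53.6.
The marginal rate of substitution is 53.6/89, so w = 53.6/(89+53.6) = 0.376.

w = 0.376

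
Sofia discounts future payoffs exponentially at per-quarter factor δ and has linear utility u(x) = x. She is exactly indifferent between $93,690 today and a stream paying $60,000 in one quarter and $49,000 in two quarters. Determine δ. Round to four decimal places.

δ ≈ 0.9000

Present value of the stream is 60000·δ + 49000·δ². Indifference gives 60000δ + 49000δ² = 93690.
That is, 49000δ² + 60000δ − 93690 = 0, a quadratic in δ.
δ = (−60000 + √(60000² + 4·49000·93690)) / (2·49000) = (−60000 + √21963240000.00) / 98000 ≈ 0.9000.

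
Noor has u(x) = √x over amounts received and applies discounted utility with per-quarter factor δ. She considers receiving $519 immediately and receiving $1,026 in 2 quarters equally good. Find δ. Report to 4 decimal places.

δ ≈ 0.8433

Indifference means u(519) = δ^2 · u(1026), so δ^2 = u(519)/u(1026).
With u(x) = √x: δ^2 = √519/√1026 = √(519/1026) = 0.71123.
Hence δ = (0.71123)^(1/2) = 0.843344.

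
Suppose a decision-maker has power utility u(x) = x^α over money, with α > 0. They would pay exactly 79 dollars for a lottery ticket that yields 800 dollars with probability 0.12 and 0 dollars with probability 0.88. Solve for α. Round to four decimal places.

α ≈ 0.9158

The lottery's expected utility is 0.12·u(800) + 0.88·u(0) = 0.12·800^α (since u(0) = 0 for α > 0).
Indifference: 79^α = 0.12·800^α, so (79/800)^α = 0.12.
α = ln(0.12) / ln(79/800) = -2.1202635/-2.3151639 ≈ 0.9158.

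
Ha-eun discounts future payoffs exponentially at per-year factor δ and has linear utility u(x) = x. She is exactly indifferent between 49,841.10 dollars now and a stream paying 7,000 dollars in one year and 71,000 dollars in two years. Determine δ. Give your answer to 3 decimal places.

The stream is worth 7000δ + 71000δ² today, so 7000δ + 71000δ² = 49841.10.
So 71000δ² + 7000δ − 49841.10 = 0.
δ = (−7000 + √(7000² + 4·71000·49841.10)) / (2·71000) = (−7000 + √14203872400.00) / 142000 ≈ 0.790.

δ ≈ 0.790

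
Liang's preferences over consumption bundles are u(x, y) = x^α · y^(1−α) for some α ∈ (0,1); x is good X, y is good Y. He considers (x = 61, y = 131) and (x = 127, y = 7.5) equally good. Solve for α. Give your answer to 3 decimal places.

α ≈ 0.796

Indifference: 61^α · 131^(1−α) = 127^α · 7.5^(1−α).
(61/127)^α = (7.5/131)^(1−α); take logs: α·ln(61/127) = (1−α)·ln(7.5/131), i.e. α·-0.733313 = (1−α)·-2.860294.
Thus α·(-3.593607) = -2.860294, so α = -2.860294/-3.593607 ≈ 0.796.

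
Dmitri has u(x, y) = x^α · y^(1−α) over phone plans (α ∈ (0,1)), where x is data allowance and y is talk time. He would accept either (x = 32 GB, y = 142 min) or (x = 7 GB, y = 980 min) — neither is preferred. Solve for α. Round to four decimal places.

α ≈ 0.5597

Indifference: 32^α · 142^(1−α) = 7^α · 980^(1−α).
(32/7)^α = (980/142)^(1−α); take logs: α·ln(32/7) = (1−α)·ln(980/142), i.e. α·1.5198258 = (1−α)·1.9317255.
So α/(1−α) = (1.9317255)/(1.5198258) = 1.2710177, and α = 1.2710177/2.2710177 ≈ 0.5597.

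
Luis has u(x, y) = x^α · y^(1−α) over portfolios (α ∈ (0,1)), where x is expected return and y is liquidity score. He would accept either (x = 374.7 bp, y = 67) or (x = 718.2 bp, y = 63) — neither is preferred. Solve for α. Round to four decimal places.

The Cobb–Douglas utilities coincide, so 374.7^α·67^(1−α) = 718.2^α·63^(1−α).
(374.7/718.2)^α = (63/67)^(1−α); take logs: α·ln(374.7/718.2) = (1−α)·ln(63/67), i.e. α·-0.6506224 = (1−α)·-0.0615579.
With A = -0.6506224 and B = -0.0615579: α·A = (1−α)·B, so α = B/(A+B) = -0.0615579/-0.7121803 ≈ 0.0864.

α ≈ 0.0864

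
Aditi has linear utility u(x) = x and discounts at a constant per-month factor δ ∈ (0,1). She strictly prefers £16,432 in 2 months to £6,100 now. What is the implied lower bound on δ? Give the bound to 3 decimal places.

δ > 0.609

Comparing present values: 6100 < δ^2·16432.
Hence δ^2 > 6100/16432 = 0.37123, and x ↦ x^(1/2) is increasing on (0,∞).
δ > 0.37123^(1/2) = 0.609.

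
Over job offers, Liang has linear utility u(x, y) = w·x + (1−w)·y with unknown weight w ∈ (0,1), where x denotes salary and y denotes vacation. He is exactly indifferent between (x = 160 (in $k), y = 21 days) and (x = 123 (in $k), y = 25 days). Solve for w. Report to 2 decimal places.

Equating utilities: w·160 + (1−w)·21 = w·123 + (1−w)·25.
w·(160−123) = (1−w)·(25−21), i.e. w·37 = (1−w)·4.
So w/(1−w) = 4/37 = 0.1081, giving w = 4/(37+4) = 0.10.

w = 0.10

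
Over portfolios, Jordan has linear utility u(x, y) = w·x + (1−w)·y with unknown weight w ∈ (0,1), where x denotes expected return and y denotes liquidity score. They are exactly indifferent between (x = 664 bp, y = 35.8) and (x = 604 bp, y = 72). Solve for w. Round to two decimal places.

w = 0.38

Indifference: w·664 + (1−w)·35.8 = w·604 + (1−w)·72.
Collecting terms: w·60 = (1−w)·36.2.
So w/(1−w) = 36.2/60 = 0.6033, giving w = 36.2/(60+36.2) = 0.38.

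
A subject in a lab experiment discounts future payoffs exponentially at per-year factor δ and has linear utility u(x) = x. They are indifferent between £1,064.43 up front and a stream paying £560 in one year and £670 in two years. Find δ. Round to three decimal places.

Present value of the stream is 560·δ + 670·δ². Indifference gives 560δ + 670δ² = 1064.43.
So 670δ² + 560δ − 1064.43 = 0.
By the quadratic formula (taking the positive root), δ = (−560 + √3166272.40) / 1340 ≈ 0.910.

δ ≈ 0.910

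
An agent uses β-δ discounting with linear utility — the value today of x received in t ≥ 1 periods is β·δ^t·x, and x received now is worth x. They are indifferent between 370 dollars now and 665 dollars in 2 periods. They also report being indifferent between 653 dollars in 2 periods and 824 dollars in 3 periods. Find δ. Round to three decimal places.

The second indifference involves only future payoffs, so β cancels: β·δ^2·653 = β·δ^3·824, giving δ = 653/824 = 0.79248.

δ ≈ 0.792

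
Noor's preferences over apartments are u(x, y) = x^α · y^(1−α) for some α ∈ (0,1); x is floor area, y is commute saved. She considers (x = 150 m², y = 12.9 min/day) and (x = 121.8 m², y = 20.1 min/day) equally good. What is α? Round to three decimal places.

Indifference: 150^α · 12.9^(1−α) = 121.8^α · 20.1^(1−α).
Taking logs: α·ln 150 + (1−α)·ln 12.9 = α·ln 121.8 + (1−α)·ln 20.1, i.e. α·0.208255 = (1−α)·0.443493.
With A = 0.208255 and B = 0.443493: α·A = (1−α)·B, so α = B/(A+B) = 0.443493/0.651748 ≈ 0.680.

α ≈ 0.680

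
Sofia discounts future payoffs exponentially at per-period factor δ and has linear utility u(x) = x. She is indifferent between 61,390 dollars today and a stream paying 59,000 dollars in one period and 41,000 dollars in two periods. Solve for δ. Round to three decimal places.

The stream is worth 59000δ + 41000δ² today, so 59000δ + 41000δ² = 61390.
So 41000δ² + 59000δ − 61390 = 0.
The positive root is δ = [−59000 + √(59000² + 4·41000·61390)] / (2·41000) = (−59000 + 116400.000)/82000 ≈ 0.700.

δ ≈ 0.700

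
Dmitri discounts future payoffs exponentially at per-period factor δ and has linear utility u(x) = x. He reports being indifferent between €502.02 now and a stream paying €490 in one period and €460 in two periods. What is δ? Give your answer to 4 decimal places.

δ ≈ 0.6400

Equating present values: 502.02 = 490δ + 460δ².
Rearranged: 460δ² + 490δ − 502.02 = 0.
δ = (−490 + √(490² + 4·460·502.02)) / (2·460) = (−490 + √1163816.80) / 920 ≈ 0.6400.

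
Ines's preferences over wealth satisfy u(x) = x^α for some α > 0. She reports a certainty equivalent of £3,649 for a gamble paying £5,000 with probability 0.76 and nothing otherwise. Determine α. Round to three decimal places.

EU(lottery) = 0.76·5000^α + 0.24·0 = 0.76·5000^α.
Equating: 3649^α = 0.76·5000^α, i.e. 0.7298^α = 0.76.
Taking logs: α·ln(3649/5000) = ln(0.76), so α = -0.274437 / -0.314985 ≈ 0.871.

α ≈ 0.871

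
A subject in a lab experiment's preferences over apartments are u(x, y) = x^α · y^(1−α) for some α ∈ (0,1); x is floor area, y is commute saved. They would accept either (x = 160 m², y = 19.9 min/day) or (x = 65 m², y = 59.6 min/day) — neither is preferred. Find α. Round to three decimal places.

α ≈ 0.549

Indifference: 160^α · 19.9^(1−α) = 65^α · 59.6^(1−α).
Taking logs: α·ln 160 + (1−α)·ln 19.9 = α·ln 65 + (1−α)·ln 59.6, i.e. α·0.900787 = (1−α)·1.096936.
Thus α·(1.997723) = 1.096936, so α = 1.096936/1.997723 ≈ 0.549.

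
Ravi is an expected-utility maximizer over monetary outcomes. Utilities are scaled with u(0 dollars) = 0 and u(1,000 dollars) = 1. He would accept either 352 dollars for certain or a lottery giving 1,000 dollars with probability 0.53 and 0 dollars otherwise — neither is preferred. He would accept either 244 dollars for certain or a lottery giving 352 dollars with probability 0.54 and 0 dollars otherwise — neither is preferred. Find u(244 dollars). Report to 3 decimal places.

0.286

The first gamble pins u(352 dollars): it must equal 0.53·1 + 0.47·0 = 0.53.
Chaining: u(244 dollars) = 0.54·0.53 + 0.46·0.00 = 0.2862.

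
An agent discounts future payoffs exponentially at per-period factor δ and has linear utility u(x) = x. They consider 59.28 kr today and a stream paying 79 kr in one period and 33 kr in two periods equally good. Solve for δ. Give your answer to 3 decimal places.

δ ≈ 0.600

The stream is worth 79δ + 33δ² today, so 79δ + 33δ² = 59.28.
That is, 33δ² + 79δ − 59.28 = 0, a quadratic in δ.
δ = (−79 + √(79² + 4·33·59.28)) / (2·33) = (−79 + √14065.96) / 66 ≈ 0.600.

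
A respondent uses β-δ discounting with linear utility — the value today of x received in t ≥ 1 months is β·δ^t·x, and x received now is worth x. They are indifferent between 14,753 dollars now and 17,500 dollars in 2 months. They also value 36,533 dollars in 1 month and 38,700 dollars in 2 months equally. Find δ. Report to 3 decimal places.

From the later pair, β·δ^1·36533 = β·δ^2·38700; dividing through, δ = 36533/38700 = 0.94401.

δ ≈ 0.944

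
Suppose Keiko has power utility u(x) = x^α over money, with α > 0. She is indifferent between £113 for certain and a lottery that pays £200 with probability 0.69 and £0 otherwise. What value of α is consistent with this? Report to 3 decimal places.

α ≈ 0.650

The lottery's expected utility is 0.69·u(200) + 0.31·u(0) = 0.69·200^α (since u(0) = 0 for α > 0).
Equating: 113^α = 0.69·200^α, i.e. 0.5650^α = 0.69.
α = ln(0.69) / ln(113/200) = -0.371064/-0.570930 ≈ 0.650.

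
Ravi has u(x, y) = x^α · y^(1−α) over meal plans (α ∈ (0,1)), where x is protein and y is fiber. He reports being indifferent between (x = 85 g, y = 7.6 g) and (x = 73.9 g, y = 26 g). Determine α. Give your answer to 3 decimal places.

The Cobb–Douglas utilities coincide, so 85^α·7.6^(1−α) = 73.9^α·26^(1−α).
(85/73.9)^α = (26/7.6)^(1−α); take logs: α·ln(85/73.9) = (1−α)·ln(26/7.6), i.e. α·0.139938 = (1−α)·1.229948.
So α/(1−α) = (1.229948)/(0.139938) = 8.789235, and α = 8.789235/9.789235 ≈ 0.898.

α ≈ 0.898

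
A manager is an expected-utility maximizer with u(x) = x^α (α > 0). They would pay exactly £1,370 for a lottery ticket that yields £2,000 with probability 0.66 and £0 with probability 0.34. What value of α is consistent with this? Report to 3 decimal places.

The lottery's expected utility is 0.66·u(2000) + 0.34·u(0) = 0.66·2000^α (since u(0) = 0 for α > 0).
Setting u(1370) equal to that: 1370^α = 0.66·2000^α ⇒ (1370/2000)^α = 0.66.
α = ln(0.66) / ln(1370/2000) = -0.415515/-0.378336 ≈ 1.098.

α ≈ 1.098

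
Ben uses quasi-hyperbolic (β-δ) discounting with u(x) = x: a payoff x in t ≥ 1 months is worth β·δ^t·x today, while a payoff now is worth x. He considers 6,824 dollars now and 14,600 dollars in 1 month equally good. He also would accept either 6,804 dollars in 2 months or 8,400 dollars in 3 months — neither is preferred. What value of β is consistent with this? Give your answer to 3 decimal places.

Both payoffs in the second observation are in the future, so β drops out: δ^2·6804 = δ^3·8400 ⇒ δ = 6804/8400 = 0.81000.
Substituting δ into 6824 = β·δ·14600: β = 6824/(11826.000) ≈ 0.577.

β ≈ 0.577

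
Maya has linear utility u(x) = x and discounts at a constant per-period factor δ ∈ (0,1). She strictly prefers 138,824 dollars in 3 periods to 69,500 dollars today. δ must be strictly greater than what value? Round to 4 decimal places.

δ > 0.7940

Comparing present values: 69500 < δ^3·138824.
So δ^3 > 69500/138824 = 0.50063; taking the cube root of both positive sides preserves the inequality.
δ > 0.50063^(1/3) = 0.7940.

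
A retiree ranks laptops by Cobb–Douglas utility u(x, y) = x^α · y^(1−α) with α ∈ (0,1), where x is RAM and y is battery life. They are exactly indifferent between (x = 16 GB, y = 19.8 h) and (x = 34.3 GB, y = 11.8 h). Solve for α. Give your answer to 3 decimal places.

α ≈ 0.404

The Cobb–Douglas utilities coincide, so 16^α·19.8^(1−α) = 34.3^α·11.8^(1−α).
Taking logs: α·ln 16 + (1−α)·ln 19.8 = α·ln 34.3 + (1−α)·ln 11.8, i.e. α·-0.762557 = (1−α)·-0.517582.
So α/(1−α) = (-0.517582)/(-0.762557) = 0.678745, and α = 0.678745/1.678745 ≈ 0.404.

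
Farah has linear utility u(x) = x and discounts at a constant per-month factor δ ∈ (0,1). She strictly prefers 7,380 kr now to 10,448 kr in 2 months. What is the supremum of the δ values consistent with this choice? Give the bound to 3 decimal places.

δ < 0.840

The preference means 7380 > δ^2·10448.
So δ^2 < 7380/10448 = 0.70636; taking the square root of both positive sides preserves the inequality.
δ < (7380/10448)^(1/2) ≈ 0.840.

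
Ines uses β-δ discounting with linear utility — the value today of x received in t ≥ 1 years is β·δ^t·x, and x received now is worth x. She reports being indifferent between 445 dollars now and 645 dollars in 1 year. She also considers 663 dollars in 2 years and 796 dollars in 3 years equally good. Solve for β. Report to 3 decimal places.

β ≈ 0.828

The second indifference involves only future payoffs, so β cancels: β·δ^2·663 = β·δ^3·796, giving δ = 663/796 = 0.83291.
Substituting δ into 445 = β·δ·645: β = 445/(537.230) ≈ 0.828.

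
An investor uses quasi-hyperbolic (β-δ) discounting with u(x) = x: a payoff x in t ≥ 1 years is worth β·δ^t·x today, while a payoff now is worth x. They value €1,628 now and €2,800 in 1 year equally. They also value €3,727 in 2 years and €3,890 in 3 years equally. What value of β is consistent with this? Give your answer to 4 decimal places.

β ≈ 0.6069

Both payoffs in the second observation are in the future, so β drops out: δ^2·3727 = δ^3·3890 ⇒ δ = 3727/3890 = 0.95810.
Substituting δ into 1628 = β·δ·2800: β = 1628/(2682.674) ≈ 0.6069.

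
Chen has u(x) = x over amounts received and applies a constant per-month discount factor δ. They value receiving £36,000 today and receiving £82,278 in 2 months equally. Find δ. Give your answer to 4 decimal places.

Indifference means u(36000) = δ^2 · u(82278), so δ^2 = u(36000)/u(82278).
With u(x) = x: δ^2 = 36000/82278 = 0.43754.
Hence δ = (0.43754)^(1/2) = 0.661469.

δ ≈ 0.6615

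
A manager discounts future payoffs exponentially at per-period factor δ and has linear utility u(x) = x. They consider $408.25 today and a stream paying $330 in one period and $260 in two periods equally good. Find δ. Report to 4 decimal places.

δ ≈ 0.7700

Equating present values: 408.25 = 330δ + 260δ².
Rearranged: 260δ² + 330δ − 408.25 = 0.
δ = (−330 + √(330² + 4·260·408.25)) / (2·260) = (−330 + √533480.00) / 520 ≈ 0.7700.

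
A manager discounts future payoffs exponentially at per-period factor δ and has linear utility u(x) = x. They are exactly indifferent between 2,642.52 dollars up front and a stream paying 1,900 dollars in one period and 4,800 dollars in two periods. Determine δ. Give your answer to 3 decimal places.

δ ≈ 0.570

Present value of the stream is 1900·δ + 4800·δ². Indifference gives 1900δ + 4800δ² = 2642.52.
Rearranged: 4800δ² + 1900δ − 2642.52 = 0.
By the quadratic formula (taking the positive root), δ = (−1900 + √54346384.00) / 9600 ≈ 0.570.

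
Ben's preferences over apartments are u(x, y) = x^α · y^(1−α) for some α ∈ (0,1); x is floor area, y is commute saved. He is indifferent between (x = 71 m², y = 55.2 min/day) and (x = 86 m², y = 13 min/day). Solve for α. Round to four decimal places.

α ≈ 0.8830

Set the two utilities equal: 71^α·55.2^(1−α) = 86^α·13^(1−α).
(71/86)^α = (13/55.2)^(1−α); take logs: α·ln(71/86) = (1−α)·ln(13/55.2), i.e. α·-0.1916674 = (1−α)·-1.4460136.
With A = -0.1916674 and B = -1.4460136: α·A = (1−α)·B, so α = B/(A+B) = -1.4460136/-1.6376810 ≈ 0.8830.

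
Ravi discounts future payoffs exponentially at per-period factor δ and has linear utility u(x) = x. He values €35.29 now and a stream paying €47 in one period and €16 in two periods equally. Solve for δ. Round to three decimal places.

δ ≈ 0.620

The stream is worth 47δ + 16δ² today, so 47δ + 16δ² = 35.29.
So 16δ² + 47δ − 35.29 = 0.
δ = (−47 + √(47² + 4·16·35.29)) / (2·16) = (−47 + √4467.56) / 32 ≈ 0.620.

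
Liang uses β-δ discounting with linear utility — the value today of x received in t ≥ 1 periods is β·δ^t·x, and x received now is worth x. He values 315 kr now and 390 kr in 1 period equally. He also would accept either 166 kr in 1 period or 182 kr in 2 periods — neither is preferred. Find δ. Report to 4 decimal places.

Both payoffs in the second observation are in the future, so β drops out: δ^1·166 = δ^2·182 ⇒ δ = 166/182 = 0.91209.

δ ≈ 0.9121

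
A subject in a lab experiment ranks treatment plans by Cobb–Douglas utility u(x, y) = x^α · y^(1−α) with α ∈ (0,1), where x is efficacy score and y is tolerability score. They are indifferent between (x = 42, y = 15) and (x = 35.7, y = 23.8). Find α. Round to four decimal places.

α ≈ 0.7396

The Cobb–Douglas utilities coincide, so 42^α·15^(1−α) = 35.7^α·23.8^(1−α).
Taking logs: α·ln 42 + (1−α)·ln 15 = α·ln 35.7 + (1−α)·ln 23.8, i.e. α·0.1625189 = (1−α)·0.4616354.
So α/(1−α) = (0.4616354)/(0.1625189) = 2.8405029, and α = 2.8405029/3.8405029 ≈ 0.7396.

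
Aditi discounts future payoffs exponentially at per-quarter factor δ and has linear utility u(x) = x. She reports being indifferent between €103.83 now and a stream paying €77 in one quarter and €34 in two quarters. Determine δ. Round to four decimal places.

δ ≈ 0.9500

The stream is worth 77δ + 34δ² today, so 77δ + 34δ² = 103.83.
That is, 34δ² + 77δ − 103.83 = 0, a quadratic in δ.
δ = (−77 + √(77² + 4·34·103.83)) / (2·34) = (−77 + √20049.88) / 68 ≈ 0.9500.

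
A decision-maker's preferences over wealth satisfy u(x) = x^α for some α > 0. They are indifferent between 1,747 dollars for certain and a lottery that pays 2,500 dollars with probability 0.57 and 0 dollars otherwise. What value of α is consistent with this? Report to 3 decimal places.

The lottery's expected utility is 0.57·u(2500) + 0.43·u(0) = 0.57·2500^α (since u(0) = 0 for α > 0).
Setting u(1747) equal to that: 1747^α = 0.57·2500^α ⇒ (1747/2500)^α = 0.57.
α = ln(0.57) / ln(1747/2500) = -0.562119/-0.358391 ≈ 1.568.

α ≈ 1.568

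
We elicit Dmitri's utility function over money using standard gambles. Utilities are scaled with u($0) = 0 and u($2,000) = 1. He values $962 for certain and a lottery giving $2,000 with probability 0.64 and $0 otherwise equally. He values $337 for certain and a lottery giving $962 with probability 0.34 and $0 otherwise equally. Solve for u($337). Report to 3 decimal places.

0.218

The first gamble pins u($962): it must equal 0.64·1 + 0.36·0 = 0.64.
The second indifference gives u($337) = 0.34·u($962) + 0.66·u($0) = 0.34·0.64 + 0.66·0.00 = 0.2176.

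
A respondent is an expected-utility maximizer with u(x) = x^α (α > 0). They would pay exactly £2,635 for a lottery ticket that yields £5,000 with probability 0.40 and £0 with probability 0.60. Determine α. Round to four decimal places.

α ≈ 1.4305

EU(lottery) = 0.40·5000^α + 0.60·0 = 0.40·5000^α.
Equating: 2635^α = 0.40·5000^α, i.e. 0.5270^α = 0.40.
Take logs: α = ln 0.40 / ln(2635/5000) ≈ 1.430464.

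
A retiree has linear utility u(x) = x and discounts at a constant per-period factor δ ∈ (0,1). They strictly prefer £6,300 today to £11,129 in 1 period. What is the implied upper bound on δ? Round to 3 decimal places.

δ < 0.566

Under u(x) = x this choice says 6300 > δ·11129.
So δ < 6300/11129 = 0.56609.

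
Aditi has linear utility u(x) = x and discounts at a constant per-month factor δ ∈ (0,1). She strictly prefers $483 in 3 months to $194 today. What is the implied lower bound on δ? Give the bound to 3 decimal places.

δ > 0.738

Under u(x) = x this choice says 194 < δ^3·483.
Hence δ^3 > 194/483 = 0.40166, and x ↦ x^(1/3) is increasing on (0,∞).
δ > (194/483)^(1/3) ≈ 0.738.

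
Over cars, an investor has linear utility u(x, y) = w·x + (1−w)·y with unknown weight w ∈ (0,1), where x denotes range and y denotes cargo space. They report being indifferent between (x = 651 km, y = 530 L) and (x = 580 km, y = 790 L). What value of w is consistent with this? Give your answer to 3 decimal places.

w = 0.785

Indifference: w·651 + (1−w)·530 = w·580 + (1−w)·790.
Rearranging, 71·w − 260·(1−w) = 0.
So w/(1−w) = 260/71 = 3.6620, giving w = 260/(71+260) = 0.785.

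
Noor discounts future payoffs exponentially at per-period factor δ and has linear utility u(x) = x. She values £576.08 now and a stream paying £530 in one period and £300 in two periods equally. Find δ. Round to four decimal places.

Present value of the stream is 530·δ + 300·δ². Indifference gives 530δ + 300δ² = 576.08.
Rearranged: 300δ² + 530δ − 576.08 = 0.
By the quadratic formula (taking the positive root), δ = (−530 + √972196.00) / 600 ≈ 0.7600.

δ ≈ 0.7600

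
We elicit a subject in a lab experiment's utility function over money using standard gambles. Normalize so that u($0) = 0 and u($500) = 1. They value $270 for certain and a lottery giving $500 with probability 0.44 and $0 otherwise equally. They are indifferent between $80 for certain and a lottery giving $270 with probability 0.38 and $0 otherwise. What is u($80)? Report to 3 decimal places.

From the first indifference, u($270) = 0.44·u($500) + 0.56·u($0) = 0.44·1 + 0.56·0 = 0.44.
Chaining: u($80) = 0.38·0.44 + 0.62·0.00 = 0.1672.

0.167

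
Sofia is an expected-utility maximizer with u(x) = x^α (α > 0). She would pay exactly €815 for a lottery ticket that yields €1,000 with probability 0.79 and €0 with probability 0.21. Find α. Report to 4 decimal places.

α ≈ 1.1523

EU(lottery) = 0.79·1000^α + 0.21·0 = 0.79·1000^α.
Equating: 815^α = 0.79·1000^α, i.e. 0.8150^α = 0.79.
α = ln(0.79) / ln(815/1000) = -0.2357223/-0.2045672 ≈ 1.1523.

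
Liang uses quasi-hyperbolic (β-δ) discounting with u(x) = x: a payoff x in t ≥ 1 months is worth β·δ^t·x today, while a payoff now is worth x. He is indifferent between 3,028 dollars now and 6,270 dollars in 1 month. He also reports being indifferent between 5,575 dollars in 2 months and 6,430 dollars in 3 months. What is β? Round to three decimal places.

From the later pair, β·δ^2·5575 = β·δ^3·6430; dividing through, δ = 5575/6430 = 0.86703.
Substituting δ into 3028 = β·δ·6270: β = 3028/(5436.275) ≈ 0.557.

β ≈ 0.557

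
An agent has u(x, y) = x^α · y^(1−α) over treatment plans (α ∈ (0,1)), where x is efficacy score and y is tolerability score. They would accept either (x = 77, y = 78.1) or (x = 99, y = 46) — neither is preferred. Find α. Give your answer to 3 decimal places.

α ≈ 0.678

Indifference: 77^α · 78.1^(1−α) = 99^α · 46^(1−α).
(77/99)^α = (46/78.1)^(1−α); take logs: α·ln(77/99) = (1−α)·ln(46/78.1), i.e. α·-0.251314 = (1−α)·-0.529349.
So α/(1−α) = (-0.529349)/(-0.251314) = 2.106325, and α = 2.106325/3.106325 ≈ 0.678.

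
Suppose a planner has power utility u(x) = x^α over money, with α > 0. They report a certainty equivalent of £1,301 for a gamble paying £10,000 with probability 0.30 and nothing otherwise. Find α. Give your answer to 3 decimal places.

Since u(0) = 0, the lottery's EU is 0.30·10000^α.
Equating: 1301^α = 0.30·10000^α, i.e. 0.1301^α = 0.30.
Taking logs: α·ln(1301/10000) = ln(0.30), so α = -1.203973 / -2.039452 ≈ 0.590.

α ≈ 0.590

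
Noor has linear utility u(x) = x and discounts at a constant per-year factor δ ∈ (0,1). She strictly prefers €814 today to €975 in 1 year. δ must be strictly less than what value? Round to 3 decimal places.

The preference means 814 > δ·975.
Dividing through by 975 gives δ < 0.83487.

δ < 0.835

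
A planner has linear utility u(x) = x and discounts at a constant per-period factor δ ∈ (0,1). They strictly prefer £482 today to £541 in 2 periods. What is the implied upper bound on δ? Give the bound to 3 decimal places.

δ < 0.944

The preference means 482 > δ^2·541.
Dividing by 541: δ^2 < 0.89094. Both sides are positive, so the square root keeps the direction.
δ < 0.89094^(1/2) = 0.944.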